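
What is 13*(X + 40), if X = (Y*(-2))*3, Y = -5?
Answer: 910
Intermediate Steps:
X = 30 (X = -5*(-2)*3 = 10*3 = 30)
13*(X + 40) = 13*(30 + 40) = 13*70 = 910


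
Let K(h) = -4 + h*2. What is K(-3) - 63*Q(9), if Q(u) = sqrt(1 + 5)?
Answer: -10 - 63*sqrt(6) ≈ -164.32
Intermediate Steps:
K(h) = -4 + 2*h
Q(u) = sqrt(6)
K(-3) - 63*Q(9) = (-4 + 2*(-3)) - 63*sqrt(6) = (-4 - 6) - 63*sqrt(6) = -10 - 63*sqrt(6)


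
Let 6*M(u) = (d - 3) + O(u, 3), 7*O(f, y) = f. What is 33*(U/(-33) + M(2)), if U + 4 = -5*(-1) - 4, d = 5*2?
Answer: 603/14 ≈ 43.071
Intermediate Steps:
d = 10
O(f, y) = f/7
U = -3 (U = -4 + (-5*(-1) - 4) = -4 + (5 - 4) = -4 + 1 = -3)
M(u) = 7/6 + u/42 (M(u) = ((10 - 3) + u/7)/6 = (7 + u/7)/6 = 7/6 + u/42)
33*(U/(-33) + M(2)) = 33*(-3/(-33) + (7/6 + (1/42)*2)) = 33*(-3*(-1/33) + (7/6 + 1/21)) = 33*(1/11 + 17/14) = 33*(201/154) = 603/14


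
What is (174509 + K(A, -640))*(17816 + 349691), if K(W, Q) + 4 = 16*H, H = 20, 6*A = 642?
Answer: 64249411275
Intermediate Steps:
A = 107 (A = (1/6)*642 = 107)
K(W, Q) = 316 (K(W, Q) = -4 + 16*20 = -4 + 320 = 316)
(174509 + K(A, -640))*(17816 + 349691) = (174509 + 316)*(17816 + 349691) = 174825*367507 = 64249411275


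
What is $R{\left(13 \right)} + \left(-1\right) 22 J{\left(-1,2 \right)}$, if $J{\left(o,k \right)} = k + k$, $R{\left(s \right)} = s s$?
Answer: $81$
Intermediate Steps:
$R{\left(s \right)} = s^{2}$
$J{\left(o,k \right)} = 2 k$
$R{\left(13 \right)} + \left(-1\right) 22 J{\left(-1,2 \right)} = 13^{2} + \left(-1\right) 22 \cdot 2 \cdot 2 = 169 - 88 = 81$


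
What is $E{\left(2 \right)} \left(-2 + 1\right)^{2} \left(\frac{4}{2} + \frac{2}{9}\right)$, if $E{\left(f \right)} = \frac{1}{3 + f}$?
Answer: $\frac{4}{9} \approx 0.44444$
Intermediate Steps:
$E{\left(2 \right)} \left(-2 + 1\right)^{2} \left(\frac{4}{2} + \frac{2}{9}\right) = \frac{\left(-2 + 1\right)^{2}}{3 + 2} \left(\frac{4}{2} + \frac{2}{9}\right) = \frac{\left(-1\right)^{2}}{5} \left(4 \cdot \frac{1}{2} + 2 \cdot \frac{1}{9}\right) = \frac{1}{5} \cdot 1 \left(2 + \frac{2}{9}\right) = \frac{1}{5} \cdot \frac{20}{9} = \frac{4}{9}$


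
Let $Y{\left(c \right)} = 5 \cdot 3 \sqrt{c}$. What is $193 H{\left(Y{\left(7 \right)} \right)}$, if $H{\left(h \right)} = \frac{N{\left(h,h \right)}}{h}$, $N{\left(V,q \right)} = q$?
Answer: $193$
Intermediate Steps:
$Y{\left(c \right)} = 15 \sqrt{c}$
$H{\left(h \right)} = 1$ ($H{\left(h \right)} = \frac{h}{h} = 1$)
$193 H{\left(Y{\left(7 \right)} \right)} = 193 \cdot 1 = 193$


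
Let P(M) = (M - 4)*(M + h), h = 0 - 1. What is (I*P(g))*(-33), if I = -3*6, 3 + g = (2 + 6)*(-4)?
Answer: 833976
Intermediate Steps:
h = -1
g = -35 (g = -3 + (2 + 6)*(-4) = -3 + 8*(-4) = -3 - 32 = -35)
P(M) = (-1 + M)*(-4 + M) (P(M) = (M - 4)*(M - 1) = (-4 + M)*(-1 + M) = (-1 + M)*(-4 + M))
I = -18
(I*P(g))*(-33) = -18*(4 + (-35)**2 - 5*(-35))*(-33) = -18*(4 + 1225 + 175)*(-33) = -18*1404*(-33) = -25272*(-33) = 833976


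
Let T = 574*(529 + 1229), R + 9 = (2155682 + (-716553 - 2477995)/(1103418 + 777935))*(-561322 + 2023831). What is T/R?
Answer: 632819420492/1977115023340190535 ≈ 3.2007e-7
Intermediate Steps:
R = 5931345070020571605/1881353 (R = -9 + (2155682 + (-716553 - 2477995)/(1103418 + 777935))*(-561322 + 2023831) = -9 + (2155682 - 3194548/1881353)*1462509 = -9 + (4055595603198/1881353)*1462509 = -9 + 5931345070037503782/1881353 = 5931345070020571605/1881353 ≈ 3.1527e+12)
T = 1009092 (T = 574*1758 = 1009092)
T/R = 1009092/(5931345070020571605/1881353) = 1009092*(1881353/5931345070020571605) = 632819420492/1977115023340190535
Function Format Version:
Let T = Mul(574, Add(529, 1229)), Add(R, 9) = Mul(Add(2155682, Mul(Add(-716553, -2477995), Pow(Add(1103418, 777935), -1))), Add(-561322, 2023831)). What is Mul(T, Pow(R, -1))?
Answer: Rational(632819420492, 1977115023340190535) ≈ 3.2007e-7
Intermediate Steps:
R = Rational(5931345070020571605, 1881353) (R = Add(-9, Mul(Add(2155682, Mul(Add(-716553, -2477995), Pow(Add(1103418, 777935), -1))), Add(-561322, 2023831))) = Add(-9, Mul(Add(2155682, Mul(-3194548, Pow(1881353, -1))), 1462509)) = Add(-9, Mul(Add(2155682, Mul(-3194548, Rational(1, 1881353))), 1462509)) = Add(-9, Mul(Add(2155682, Rational(-3194548, 1881353)), 1462509)) = Add(-9, Mul(Rational(4055595603198, 1881353), 1462509)) = Add(-9, Rational(5931345070037503782, 1881353)) = Rational(5931345070020571605, 1881353) ≈ 3.1527e+12)
T = 1009092 (T = Mul(574, 1758) = 1009092)
Mul(T, Pow(R, -1)) = Mul(1009092, Pow(Rational(5931345070020571605, 1881353), -1)) = Mul(1009092, Rational(1881353, 5931345070020571605)) = Rational(632819420492, 1977115023340190535)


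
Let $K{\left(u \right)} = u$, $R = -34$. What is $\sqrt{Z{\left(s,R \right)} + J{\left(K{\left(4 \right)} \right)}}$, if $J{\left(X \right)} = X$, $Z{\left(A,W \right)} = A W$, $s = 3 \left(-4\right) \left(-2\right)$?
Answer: $2 i \sqrt{203} \approx 28.496 i$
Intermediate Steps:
$s = 24$ ($s = \left(-12\right) \left(-2\right) = 24$)
$\sqrt{Z{\left(s,R \right)} + J{\left(K{\left(4 \right)} \right)}} = \sqrt{24 \left(-34\right) + 4} = \sqrt{-816 + 4} = \sqrt{-812} = 2 i \sqrt{203}$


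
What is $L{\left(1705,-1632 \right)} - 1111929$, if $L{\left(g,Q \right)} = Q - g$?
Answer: $-1115266$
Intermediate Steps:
$L{\left(1705,-1632 \right)} - 1111929 = \left(-1632 - 1705\right) - 1111929 = -3337 - 1111929 = -1115266$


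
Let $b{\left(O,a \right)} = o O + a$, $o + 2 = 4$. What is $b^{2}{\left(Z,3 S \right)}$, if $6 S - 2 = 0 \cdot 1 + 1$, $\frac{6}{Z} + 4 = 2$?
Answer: $\frac{81}{4} \approx 20.25$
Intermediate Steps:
$Z = -3$ ($Z = \frac{6}{-4 + 2} = \frac{6}{-2} = 6 \left(- \frac{1}{2}\right) = -3$)
$o = 2$ ($o = -2 + 4 = 2$)
$S = \frac{1}{2}$ ($S = \frac{1}{3} + \frac{0 \cdot 1 + 1}{6} = \frac{1}{3} + \frac{0 + 1}{6} = \frac{1}{3} + \frac{1}{6} \cdot 1 = \frac{1}{3} + \frac{1}{6} = \frac{1}{2} \approx 0.5$)
$b{\left(O,a \right)} = a + 2 O$ ($b{\left(O,a \right)} = 2 O + a = a + 2 O$)
$b^{2}{\left(Z,3 S \right)} = \left(3 \cdot \frac{1}{2} + 2 \left(-3\right)\right)^{2} = \left(\frac{3}{2} - 6\right)^{2} = \left(- \frac{9}{2}\right)^{2} = \frac{81}{4}$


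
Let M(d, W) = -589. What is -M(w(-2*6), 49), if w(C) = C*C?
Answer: 589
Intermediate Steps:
w(C) = C**2
-M(w(-2*6), 49) = -1*(-589) = 589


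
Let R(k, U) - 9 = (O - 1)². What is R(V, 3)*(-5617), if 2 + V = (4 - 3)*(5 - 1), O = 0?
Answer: -56170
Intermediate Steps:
V = 2 (V = -2 + (4 - 3)*(5 - 1) = -2 + 1*4 = -2 + 4 = 2)
R(k, U) = 10 (R(k, U) = 9 + (0 - 1)² = 9 + (-1)² = 9 + 1 = 10)
R(V, 3)*(-5617) = 10*(-5617) = -56170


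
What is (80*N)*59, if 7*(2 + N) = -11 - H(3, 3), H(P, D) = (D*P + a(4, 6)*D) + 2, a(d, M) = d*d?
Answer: -56640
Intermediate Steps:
a(d, M) = d²
H(P, D) = 2 + 16*D + D*P (H(P, D) = (D*P + 4²*D) + 2 = (D*P + 16*D) + 2 = (16*D + D*P) + 2 = 2 + 16*D + D*P)
N = -12 (N = -2 + (-11 - (2 + 16*3 + 3*3))/7 = -2 + (-11 - (2 + 48 + 9))/7 = -2 + (-11 - 1*59)/7 = -2 + (-11 - 59)/7 = -2 + (⅐)*(-70) = -2 - 10 = -12)
(80*N)*59 = (80*(-12))*59 = -960*59 = -56640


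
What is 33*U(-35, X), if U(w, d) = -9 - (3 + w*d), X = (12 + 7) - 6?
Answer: 14619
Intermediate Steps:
X = 13 (X = 19 - 6 = 13)
U(w, d) = -12 - d*w (U(w, d) = -9 - (3 + d*w) = -9 + (-3 - d*w) = -12 - d*w)
33*U(-35, X) = 33*(-12 - 1*13*(-35)) = 33*(-12 + 455) = 33*443 = 14619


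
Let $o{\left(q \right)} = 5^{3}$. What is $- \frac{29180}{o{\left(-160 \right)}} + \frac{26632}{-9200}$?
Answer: $- \frac{54357}{230} \approx -236.33$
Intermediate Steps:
$o{\left(q \right)} = 125$
$- \frac{29180}{o{\left(-160 \right)}} + \frac{26632}{-9200} = - \frac{29180}{125} + \frac{26632}{-9200} = \left(-29180\right) \frac{1}{125} + 26632 \left(- \frac{1}{9200}\right) = - \frac{5836}{25} - \frac{3329}{1150} = - \frac{54357}{230}$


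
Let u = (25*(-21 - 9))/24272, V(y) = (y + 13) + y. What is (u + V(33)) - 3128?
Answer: -37003039/12136 ≈ -3049.0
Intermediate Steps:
V(y) = 13 + 2*y (V(y) = (13 + y) + y = 13 + 2*y)
u = -375/12136 (u = (25*(-30))*(1/24272) = -750*1/24272 = -375/12136 ≈ -0.030900)
(u + V(33)) - 3128 = (-375/12136 + (13 + 2*33)) - 3128 = (-375/12136 + (13 + 66)) - 3128 = (-375/12136 + 79) - 3128 = 958369/12136 - 3128 = -37003039/12136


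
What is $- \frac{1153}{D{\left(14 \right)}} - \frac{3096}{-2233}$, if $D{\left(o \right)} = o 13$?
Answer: $- \frac{287311}{58058} \approx -4.9487$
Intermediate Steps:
$D{\left(o \right)} = 13 o$
$- \frac{1153}{D{\left(14 \right)}} - \frac{3096}{-2233} = - \frac{1153}{13 \cdot 14} - \frac{3096}{-2233} = - \frac{1153}{182} - - \frac{3096}{2233} = \left(-1153\right) \frac{1}{182} + \frac{3096}{2233} = - \frac{1153}{182} + \frac{3096}{2233} = - \frac{287311}{58058}$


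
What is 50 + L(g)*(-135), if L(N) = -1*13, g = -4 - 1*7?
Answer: 1805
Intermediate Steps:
g = -11 (g = -4 - 7 = -11)
L(N) = -13
50 + L(g)*(-135) = 50 - 13*(-135) = 50 + 1755 = 1805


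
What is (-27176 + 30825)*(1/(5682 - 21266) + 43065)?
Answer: 2448934975391/15584 ≈ 1.5714e+8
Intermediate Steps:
(-27176 + 30825)*(1/(5682 - 21266) + 43065) = 3649*(1/(-15584) + 43065) = 3649*(-1/15584 + 43065) = 3649*(671124959/15584) = 2448934975391/15584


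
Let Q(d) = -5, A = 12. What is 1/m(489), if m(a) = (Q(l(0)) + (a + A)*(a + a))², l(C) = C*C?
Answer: 1/240073540729 ≈ 4.1654e-12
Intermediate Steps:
l(C) = C²
m(a) = (-5 + 2*a*(12 + a))² (m(a) = (-5 + (a + 12)*(a + a))² = (-5 + (12 + a)*(2*a))² = (-5 + 2*a*(12 + a))²)
1/m(489) = 1/((-5 + 2*489² + 24*489)²) = 1/((-5 + 2*239121 + 11736)²) = 1/((-5 + 478242 + 11736)²) = 1/(489973²) = 1/240073540729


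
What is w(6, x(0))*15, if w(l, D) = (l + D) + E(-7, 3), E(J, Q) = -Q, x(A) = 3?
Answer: 90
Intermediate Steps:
w(l, D) = -3 + D + l (w(l, D) = (l + D) - 1*3 = (D + l) - 3 = -3 + D + l)
w(6, x(0))*15 = (-3 + 3 + 6)*15 = 6*15 = 90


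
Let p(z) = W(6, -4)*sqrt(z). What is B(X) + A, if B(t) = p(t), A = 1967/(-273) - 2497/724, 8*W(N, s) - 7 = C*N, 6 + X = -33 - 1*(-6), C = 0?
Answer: -300827/28236 + 7*I*sqrt(33)/8 ≈ -10.654 + 5.0265*I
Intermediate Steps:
X = -33 (X = -6 + (-33 - 1*(-6)) = -6 + (-33 + 6) = -6 - 27 = -33)
W(N, s) = 7/8 (W(N, s) = 7/8 + (0*N)/8 = 7/8 + (1/8)*0 = 7/8 + 0 = 7/8)
A = -300827/28236 (A = 1967*(-1/273) - 2497*1/724 = -281/39 - 2497/724 = -300827/28236 ≈ -10.654)
p(z) = 7*sqrt(z)/8
B(t) = 7*sqrt(t)/8
B(X) + A = 7*sqrt(-33)/8 - 300827/28236 = 7*(I*sqrt(33))/8 - 300827/28236 = 7*I*sqrt(33)/8 - 300827/28236 = -300827/28236 + 7*I*sqrt(33)/8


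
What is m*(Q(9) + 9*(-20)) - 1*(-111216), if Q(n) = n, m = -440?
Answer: 186456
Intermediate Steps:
m*(Q(9) + 9*(-20)) - 1*(-111216) = -440*(9 + 9*(-20)) - 1*(-111216) = -440*(9 - 180) + 111216 = -440*(-171) + 111216 = 75240 + 111216 = 186456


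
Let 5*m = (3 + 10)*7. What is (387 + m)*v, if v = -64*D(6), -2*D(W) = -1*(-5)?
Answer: 64832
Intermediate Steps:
D(W) = -5/2 (D(W) = -(-1)*(-5)/2 = -½*5 = -5/2)
v = 160 (v = -64*(-5/2) = 160)
m = 91/5 (m = ((3 + 10)*7)/5 = (13*7)/5 = (⅕)*91 = 91/5 ≈ 18.200)
(387 + m)*v = (387 + 91/5)*160 = (2026/5)*160 = 64832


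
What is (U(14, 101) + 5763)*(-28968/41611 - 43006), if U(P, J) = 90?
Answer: -10474245713802/41611 ≈ -2.5172e+8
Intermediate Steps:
(U(14, 101) + 5763)*(-28968/41611 - 43006) = (90 + 5763)*(-28968/41611 - 43006) = 5853*(-28968*1/41611 - 43006) = 5853*(-28968/41611 - 43006) = 5853*(-1789551634/41611) = -10474245713802/41611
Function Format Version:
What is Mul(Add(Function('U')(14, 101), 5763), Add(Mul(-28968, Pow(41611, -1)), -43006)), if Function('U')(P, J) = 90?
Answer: Rational(-10474245713802, 41611) ≈ -2.5172e+8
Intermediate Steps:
Mul(Add(Function('U')(14, 101), 5763), Add(Mul(-28968, Pow(41611, -1)), -43006)) = Mul(Add(90, 5763), Add(Mul(-28968, Pow(41611, -1)), -43006)) = Mul(5853, Add(Mul(-28968, Rational(1, 41611)), -43006)) = Mul(5853, Add(Rational(-28968, 41611), -43006)) = Mul(5853, Rational(-1789551634, 41611)) = Rational(-10474245713802, 41611)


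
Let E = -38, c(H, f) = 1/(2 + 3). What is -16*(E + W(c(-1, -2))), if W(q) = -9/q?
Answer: 1328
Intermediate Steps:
c(H, f) = 1/5
-16*(E + W(c(-1, -2))) = -16*(-38 - 9/1/5) = -16*(-38 - 9*5) = -16*(-38 - 45) = -16*(-83) = 1328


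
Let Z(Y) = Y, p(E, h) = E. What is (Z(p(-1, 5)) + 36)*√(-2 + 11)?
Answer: 105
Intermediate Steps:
(Z(p(-1, 5)) + 36)*√(-2 + 11) = (-1 + 36)*√(-2 + 11) = 35*√9 = 35*3 = 105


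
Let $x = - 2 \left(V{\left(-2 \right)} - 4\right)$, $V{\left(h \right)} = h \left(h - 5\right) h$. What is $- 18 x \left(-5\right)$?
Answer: $5760$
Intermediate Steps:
$V{\left(h \right)} = h^{2} \left(-5 + h\right)$ ($V{\left(h \right)} = h \left(h - 5\right) h = h \left(-5 + h\right) h = h^{2} \left(-5 + h\right)$)
$x = 64$ ($x = - 2 \left(\left(-2\right)^{2} \left(-5 - 2\right) - 4\right) = - 2 \left(4 \left(-7\right) - 4\right) = - 2 \left(-28 - 4\right) = \left(-2\right) \left(-32\right) = 64$)
$- 18 x \left(-5\right) = \left(-18\right) 64 \left(-5\right) = \left(-1152\right) \left(-5\right) = 5760$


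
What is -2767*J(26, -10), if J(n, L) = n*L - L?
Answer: 691750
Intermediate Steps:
J(n, L) = -L + L*n (J(n, L) = L*n - L = -L + L*n)
-2767*J(26, -10) = -(-27670)*(-1 + 26) = -(-27670)*25 = -2767*(-250) = 691750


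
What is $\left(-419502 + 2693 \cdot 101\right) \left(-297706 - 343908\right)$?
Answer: $94643839526$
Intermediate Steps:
$\left(-419502 + 2693 \cdot 101\right) \left(-297706 - 343908\right) = \left(-419502 + 271993\right) \left(-641614\right) = \left(-147509\right) \left(-641614\right) = 94643839526$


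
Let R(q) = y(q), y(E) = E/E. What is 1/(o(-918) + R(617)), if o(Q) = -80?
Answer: -1/79 ≈ -0.012658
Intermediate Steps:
y(E) = 1
R(q) = 1
1/(o(-918) + R(617)) = 1/(-80 + 1) = 1/(-79) = -1/79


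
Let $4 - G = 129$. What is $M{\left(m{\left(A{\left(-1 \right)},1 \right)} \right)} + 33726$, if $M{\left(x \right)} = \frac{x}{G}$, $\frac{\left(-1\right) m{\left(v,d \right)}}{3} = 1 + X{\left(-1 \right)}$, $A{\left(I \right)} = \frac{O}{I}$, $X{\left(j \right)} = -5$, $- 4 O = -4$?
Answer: $\frac{4215738}{125} \approx 33726.0$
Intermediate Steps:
$O = 1$ ($O = \left(- \frac{1}{4}\right) \left(-4\right) = 1$)
$G = -125$ ($G = 4 - 129 = -125$)
$A{\left(I \right)} = \frac{1}{I}$ ($A{\left(I \right)} = 1 \frac{1}{I} = \frac{1}{I}$)
$m{\left(v,d \right)} = 12$ ($m{\left(v,d \right)} = - 3 \left(1 - 5\right) = \left(-3\right) \left(-4\right) = 12$)
$M{\left(x \right)} = - \frac{x}{125}$ ($M{\left(x \right)} = \frac{x}{-125} = x \left(- \frac{1}{125}\right) = - \frac{x}{125}$)
$M{\left(m{\left(A{\left(-1 \right)},1 \right)} \right)} + 33726 = \left(- \frac{1}{125}\right) 12 + 33726 = - \frac{12}{125} + 33726 = \frac{4215738}{125}$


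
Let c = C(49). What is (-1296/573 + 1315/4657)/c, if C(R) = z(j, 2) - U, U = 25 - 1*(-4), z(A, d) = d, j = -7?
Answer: 1760659/24016149 ≈ 0.073311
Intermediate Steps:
U = 29 (U = 25 + 4 = 29)
C(R) = -27 (C(R) = 2 - 1*29 = 2 - 29 = -27)
c = -27
(-1296/573 + 1315/4657)/c = (-1296/573 + 1315/4657)/(-27) = (-1296*1/573 + 1315*(1/4657))*(-1/27) = (-432/191 + 1315/4657)*(-1/27) = -1760659/889487*(-1/27) = 1760659/24016149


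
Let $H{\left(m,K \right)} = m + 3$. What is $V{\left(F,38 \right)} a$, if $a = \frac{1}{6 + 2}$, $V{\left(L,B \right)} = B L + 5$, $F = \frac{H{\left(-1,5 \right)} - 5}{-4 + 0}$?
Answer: $\frac{67}{16} \approx 4.1875$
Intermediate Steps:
$H{\left(m,K \right)} = 3 + m$
$F = \frac{3}{4}$ ($F = \frac{\left(3 - 1\right) - 5}{-4 + 0} = \frac{2 - 5}{-4} = \left(-3\right) \left(- \frac{1}{4}\right) = \frac{3}{4} \approx 0.75$)
$V{\left(L,B \right)} = 5 + B L$
$a = \frac{1}{8} \approx 0.125$
$V{\left(F,38 \right)} a = \left(5 + 38 \cdot \frac{3}{4}\right) \frac{1}{8} = \left(5 + \frac{57}{2}\right) \frac{1}{8} = \frac{67}{2} \cdot \frac{1}{8} = \frac{67}{16}$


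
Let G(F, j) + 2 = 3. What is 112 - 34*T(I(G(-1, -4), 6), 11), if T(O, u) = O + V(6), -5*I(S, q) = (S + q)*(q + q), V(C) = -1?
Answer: 3586/5 ≈ 717.20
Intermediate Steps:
G(F, j) = 1 (G(F, j) = -2 + 3 = 1)
I(S, q) = -2*q*(S + q)/5 (I(S, q) = -(S + q)*(q + q)/5 = -(S + q)*2*q/5 = -2*q*(S + q)/5)
T(O, u) = -1 + O (T(O, u) = O - 1 = -1 + O)
112 - 34*T(I(G(-1, -4), 6), 11) = 112 - 34*(-1 - ⅖*6*(1 + 6)) = 112 - 34*(-1 - ⅖*6*7) = 112 - 34*(-1 - 84/5) = 112 - 34*(-89/5) = 112 + 3026/5 = 3586/5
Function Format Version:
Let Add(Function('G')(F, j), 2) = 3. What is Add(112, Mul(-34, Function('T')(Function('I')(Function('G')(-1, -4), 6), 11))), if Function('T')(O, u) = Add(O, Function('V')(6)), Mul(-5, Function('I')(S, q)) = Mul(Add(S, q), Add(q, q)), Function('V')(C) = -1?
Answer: Rational(3586, 5) ≈ 717.20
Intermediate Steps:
Function('G')(F, j) = 1 (Function('G')(F, j) = Add(-2, 3) = 1)
Function('I')(S, q) = Mul(Rational(-2, 5), q, Add(S, q)) (Function('I')(S, q) = Mul(Rational(-1, 5), Mul(Add(S, q), Add(q, q))) = Mul(Rational(-1, 5), Mul(Add(S, q), Mul(2, q))) = Mul(Rational(-1, 5), Mul(2, q, Add(S, q))) = Mul(Rational(-2, 5), q, Add(S, q)))
Function('T')(O, u) = Add(-1, O) (Function('T')(O, u) = Add(O, -1) = Add(-1, O))
Add(112, Mul(-34, Function('T')(Function('I')(Function('G')(-1, -4), 6), 11))) = Add(112, Mul(-34, Add(-1, Mul(Rational(-2, 5), 6, Add(1, 6))))) = Add(112, Mul(-34, Add(-1, Mul(Rational(-2, 5), 6, 7)))) = Add(112, Mul(-34, Add(-1, Rational(-84, 5)))) = Add(112, Mul(-34, Rational(-89, 5))) = Add(112, Rational(3026, 5)) = Rational(3586, 5)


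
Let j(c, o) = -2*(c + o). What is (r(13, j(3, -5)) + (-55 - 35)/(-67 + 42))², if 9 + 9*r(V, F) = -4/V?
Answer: 2253001/342225 ≈ 6.5834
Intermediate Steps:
j(c, o) = -2*c - 2*o
r(V, F) = -1 - 4/(9*V) (r(V, F) = -1 + (-4/V)/9 = -1 - 4/(9*V))
(r(13, j(3, -5)) + (-55 - 35)/(-67 + 42))² = ((-4/9 - 1*13)/13 + (-55 - 35)/(-67 + 42))² = ((-4/9 - 13)/13 - 90/(-25))² = ((1/13)*(-121/9) - 90*(-1/25))² = (-121/117 + 18/5)² = (1501/585)² = 2253001/342225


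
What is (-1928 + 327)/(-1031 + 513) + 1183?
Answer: 614395/518 ≈ 1186.1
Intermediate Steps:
(-1928 + 327)/(-1031 + 513) + 1183 = -1601/(-518) + 1183 = -1601*(-1/518) + 1183 = 1601/518 + 1183 = 614395/518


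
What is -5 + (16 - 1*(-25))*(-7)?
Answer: -292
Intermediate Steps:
-5 + (16 - 1*(-25))*(-7) = -5 + (16 + 25)*(-7) = -5 + 41*(-7) = -5 - 287 = -292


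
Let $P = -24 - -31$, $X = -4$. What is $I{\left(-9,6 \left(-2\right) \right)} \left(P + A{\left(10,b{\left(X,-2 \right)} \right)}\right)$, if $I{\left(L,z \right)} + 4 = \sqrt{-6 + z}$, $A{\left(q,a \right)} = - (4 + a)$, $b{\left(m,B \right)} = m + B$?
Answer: $-36 + 27 i \sqrt{2} \approx -36.0 + 38.184 i$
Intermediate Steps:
$P = 7$ ($P = -24 + 31 = 7$)
$b{\left(m,B \right)} = B + m$
$A{\left(q,a \right)} = -4 - a$
$I{\left(L,z \right)} = -4 + \sqrt{-6 + z}$
$I{\left(-9,6 \left(-2\right) \right)} \left(P + A{\left(10,b{\left(X,-2 \right)} \right)}\right) = \left(-4 + \sqrt{-6 + 6 \left(-2\right)}\right) \left(7 - -2\right) = \left(-4 + \sqrt{-6 - 12}\right) \left(7 - -2\right) = \left(-4 + \sqrt{-18}\right) \left(7 + \left(-4 + 6\right)\right) = \left(-4 + 3 i \sqrt{2}\right) \left(7 + 2\right) = \left(-4 + 3 i \sqrt{2}\right) 9 = -36 + 27 i \sqrt{2}$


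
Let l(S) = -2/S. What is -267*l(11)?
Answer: 534/11 ≈ 48.545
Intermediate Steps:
-267*l(11) = -(-534)/11 = -267*(-2/11) = 534/11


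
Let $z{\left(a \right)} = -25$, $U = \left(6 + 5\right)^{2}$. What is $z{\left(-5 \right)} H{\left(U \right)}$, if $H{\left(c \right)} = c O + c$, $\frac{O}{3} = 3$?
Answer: $-30250$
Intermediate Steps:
$O = 9$ ($O = 3 \cdot 3 = 9$)
$U = 121$ ($U = 11^{2} = 121$)
$H{\left(c \right)} = 10 c$ ($H{\left(c \right)} = c 9 + c = 9 c + c = 10 c$)
$z{\left(-5 \right)} H{\left(U \right)} = - 25 \cdot 10 \cdot 121 = \left(-25\right) 1210 = -30250$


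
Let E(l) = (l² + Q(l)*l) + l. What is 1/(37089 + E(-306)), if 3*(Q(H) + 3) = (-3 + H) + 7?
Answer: 1/162141 ≈ 6.1675e-6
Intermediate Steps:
Q(H) = -5/3 + H/3 (Q(H) = -3 + ((-3 + H) + 7)/3 = -3 + (4 + H)/3 = -3 + (4/3 + H/3) = -5/3 + H/3)
E(l) = l + l² + l*(-5/3 + l/3) (E(l) = (l² + (-5/3 + l/3)*l) + l = (l² + l*(-5/3 + l/3)) + l = l + l² + l*(-5/3 + l/3))
1/(37089 + E(-306)) = 1/(37089 + (⅔)*(-306)*(-1 + 2*(-306))) = 1/(37089 + (⅔)*(-306)*(-1 - 612)) = 1/(37089 + (⅔)*(-306)*(-613)) = 1/(37089 + 125052) = 1/162141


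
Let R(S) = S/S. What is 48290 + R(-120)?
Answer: 48291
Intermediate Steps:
R(S) = 1
48290 + R(-120) = 48290 + 1 = 48291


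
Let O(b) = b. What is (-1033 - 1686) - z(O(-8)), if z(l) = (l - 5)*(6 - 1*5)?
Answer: -2706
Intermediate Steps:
z(l) = -5 + l (z(l) = (-5 + l)*(6 - 5) = (-5 + l)*1 = -5 + l)
(-1033 - 1686) - z(O(-8)) = (-1033 - 1686) - (-5 - 8) = -2719 - 1*(-13) = -2719 + 13 = -2706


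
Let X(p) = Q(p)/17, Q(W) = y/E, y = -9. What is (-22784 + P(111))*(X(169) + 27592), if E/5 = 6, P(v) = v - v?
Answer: -53435736704/85 ≈ -6.2866e+8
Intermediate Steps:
P(v) = 0
E = 30 (E = 5*6 = 30)
Q(W) = -3/10 (Q(W) = -9/30 = -9*1/30 = -3/10)
X(p) = -3/170 (X(p) = -3/10/17 = -3/10*1/17 = -3/170)
(-22784 + P(111))*(X(169) + 27592) = (-22784 + 0)*(-3/170 + 27592) = -22784*4690637/170 = -53435736704/85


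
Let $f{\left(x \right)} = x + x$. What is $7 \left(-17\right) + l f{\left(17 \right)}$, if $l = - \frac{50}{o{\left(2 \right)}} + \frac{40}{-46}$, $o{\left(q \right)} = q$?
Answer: $- \frac{22967}{23} \approx -998.57$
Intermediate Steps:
$f{\left(x \right)} = 2 x$
$l = - \frac{595}{23}$ ($l = - \frac{50}{2} + \frac{40}{-46} = \left(-50\right) \frac{1}{2} + 40 \left(- \frac{1}{46}\right) = -25 - \frac{20}{23} = - \frac{595}{23} \approx -25.87$)
$7 \left(-17\right) + l f{\left(17 \right)} = 7 \left(-17\right) - \frac{595 \cdot 2 \cdot 17}{23} = -119 - \frac{20230}{23} = - \frac{22967}{23}$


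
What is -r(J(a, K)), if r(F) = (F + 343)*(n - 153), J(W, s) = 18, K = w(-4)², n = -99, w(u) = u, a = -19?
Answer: 90972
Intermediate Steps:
K = 16 (K = (-4)² = 16)
r(F) = -86436 - 252*F (r(F) = (F + 343)*(-99 - 153) = (343 + F)*(-252) = -86436 - 252*F)
-r(J(a, K)) = -(-86436 - 252*18) = -(-86436 - 4536) = -1*(-90972) = 90972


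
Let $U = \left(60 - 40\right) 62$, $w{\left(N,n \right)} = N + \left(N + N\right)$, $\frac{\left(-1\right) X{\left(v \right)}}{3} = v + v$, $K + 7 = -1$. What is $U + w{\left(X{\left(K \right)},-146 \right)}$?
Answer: $1384$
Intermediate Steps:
$K = -8$ ($K = -7 - 1 = -8$)
$X{\left(v \right)} = - 6 v$ ($X{\left(v \right)} = - 3 \left(v + v\right) = - 3 \cdot 2 v = - 6 v$)
$w{\left(N,n \right)} = 3 N$ ($w{\left(N,n \right)} = N + 2 N = 3 N$)
$U = 1240$ ($U = 20 \cdot 62 = 1240$)
$U + w{\left(X{\left(K \right)},-146 \right)} = 1240 + 3 \left(\left(-6\right) \left(-8\right)\right) = 1240 + 3 \cdot 48 = 1240 + 144 = 1384$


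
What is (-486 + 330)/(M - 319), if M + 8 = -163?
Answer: 78/245 ≈ 0.31837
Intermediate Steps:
M = -171 (M = -8 - 163 = -171)
(-486 + 330)/(M - 319) = (-486 + 330)/(-171 - 319) = -156/(-490) = -156*(-1/490) = 78/245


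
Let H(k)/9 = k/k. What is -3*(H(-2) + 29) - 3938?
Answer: -4052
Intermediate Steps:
H(k) = 9 (H(k) = 9*(k/k) = 9*1 = 9)
-3*(H(-2) + 29) - 3938 = -3*(9 + 29) - 3938 = -3*38 - 3938 = -114 - 3938 = -4052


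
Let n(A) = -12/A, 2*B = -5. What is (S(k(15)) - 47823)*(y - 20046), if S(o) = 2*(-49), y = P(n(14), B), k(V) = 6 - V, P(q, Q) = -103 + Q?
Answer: 1931360063/2 ≈ 9.6568e+8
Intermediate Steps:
B = -5/2 (B = (½)*(-5) = -5/2 ≈ -2.5000)
y = -211/2 (y = -103 - 5/2 = -211/2 ≈ -105.50)
S(o) = -98
(S(k(15)) - 47823)*(y - 20046) = (-98 - 47823)*(-211/2 - 20046) = -47921*(-40303/2) = 1931360063/2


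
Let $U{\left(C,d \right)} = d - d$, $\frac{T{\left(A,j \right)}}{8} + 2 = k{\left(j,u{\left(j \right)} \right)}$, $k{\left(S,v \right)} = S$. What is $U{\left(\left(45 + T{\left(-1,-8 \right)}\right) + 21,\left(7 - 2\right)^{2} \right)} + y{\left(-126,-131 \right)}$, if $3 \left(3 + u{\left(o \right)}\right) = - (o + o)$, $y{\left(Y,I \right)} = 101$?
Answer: $101$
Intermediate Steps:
$u{\left(o \right)} = -3 - \frac{2 o}{3}$ ($u{\left(o \right)} = -3 + \frac{\left(-1\right) \left(o + o\right)}{3} = -3 + \frac{\left(-1\right) 2 o}{3} = -3 + \frac{\left(-2\right) o}{3} = -3 - \frac{2 o}{3}$)
$T{\left(A,j \right)} = -16 + 8 j$
$U{\left(C,d \right)} = 0$
$U{\left(\left(45 + T{\left(-1,-8 \right)}\right) + 21,\left(7 - 2\right)^{2} \right)} + y{\left(-126,-131 \right)} = 0 + 101 = 101$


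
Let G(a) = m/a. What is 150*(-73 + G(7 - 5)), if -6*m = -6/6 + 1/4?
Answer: -87525/8 ≈ -10941.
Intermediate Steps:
m = ⅛ (m = -(-6/6 + 1/4)/6 = -(-6*⅙ + 1*(¼))/6 = -(-1 + ¼)/6 = -⅙*(-¾) = ⅛ ≈ 0.12500)
G(a) = 1/(8*a)
150*(-73 + G(7 - 5)) = 150*(-73 + 1/(8*(7 - 5))) = 150*(-73 + (⅛)/2) = 150*(-73 + (⅛)*(½)) = 150*(-73 + 1/16) = 150*(-1167/16) = -87525/8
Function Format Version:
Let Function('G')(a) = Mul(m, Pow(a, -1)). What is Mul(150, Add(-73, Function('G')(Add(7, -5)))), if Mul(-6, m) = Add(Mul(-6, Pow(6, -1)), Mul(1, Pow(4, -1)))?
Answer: Rational(-87525, 8) ≈ -10941.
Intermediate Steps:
m = Rational(1, 8) (m = Mul(Rational(-1, 6), Add(Mul(-6, Pow(6, -1)), Mul(1, Pow(4, -1)))) = Mul(Rational(-1, 6), Add(Mul(-6, Rational(1, 6)), Mul(1, Rational(1, 4)))) = Mul(Rational(-1, 6), Add(-1, Rational(1, 4))) = Mul(Rational(-1, 6), Rational(-3, 4)) = Rational(1, 8) ≈ 0.12500)
Function('G')(a) = Mul(Rational(1, 8), Pow(a, -1))
Mul(150, Add(-73, Function('G')(Add(7, -5)))) = Mul(150, Add(-73, Mul(Rational(1, 8), Pow(Add(7, -5), -1)))) = Mul(150, Add(-73, Mul(Rational(1, 8), Pow(2, -1)))) = Mul(150, Add(-73, Mul(Rational(1, 8), Rational(1, 2)))) = Mul(150, Add(-73, Rational(1, 16))) = Mul(150, Rational(-1167, 16)) = Rational(-87525, 8)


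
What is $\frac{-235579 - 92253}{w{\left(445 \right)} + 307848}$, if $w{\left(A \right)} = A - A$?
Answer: $- \frac{40979}{38481} \approx -1.0649$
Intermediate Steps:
$w{\left(A \right)} = 0$
$\frac{-235579 - 92253}{w{\left(445 \right)} + 307848} = \frac{-235579 - 92253}{0 + 307848} = - \frac{327832}{307848} = \left(-327832\right) \frac{1}{307848} = - \frac{40979}{38481}$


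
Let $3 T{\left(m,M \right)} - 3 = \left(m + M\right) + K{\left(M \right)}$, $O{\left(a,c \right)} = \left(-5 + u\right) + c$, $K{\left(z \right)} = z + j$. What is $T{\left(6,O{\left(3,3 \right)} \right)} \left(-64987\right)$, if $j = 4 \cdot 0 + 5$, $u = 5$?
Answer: $- \frac{1299740}{3} \approx -4.3325 \cdot 10^{5}$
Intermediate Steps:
$j = 5$ ($j = 0 + 5 = 5$)
$K{\left(z \right)} = 5 + z$ ($K{\left(z \right)} = z + 5 = 5 + z$)
$O{\left(a,c \right)} = c$ ($O{\left(a,c \right)} = \left(-5 + 5\right) + c = 0 + c = c$)
$T{\left(m,M \right)} = \frac{8}{3} + \frac{m}{3} + \frac{2 M}{3}$ ($T{\left(m,M \right)} = 1 + \frac{\left(m + M\right) + \left(5 + M\right)}{3} = 1 + \frac{\left(M + m\right) + \left(5 + M\right)}{3} = 1 + \frac{5 + m + 2 M}{3} = 1 + \left(\frac{5}{3} + \frac{m}{3} + \frac{2 M}{3}\right) = \frac{8}{3} + \frac{m}{3} + \frac{2 M}{3}$)
$T{\left(6,O{\left(3,3 \right)} \right)} \left(-64987\right) = \left(\frac{8}{3} + \frac{1}{3} \cdot 6 + \frac{2}{3} \cdot 3\right) \left(-64987\right) = \left(\frac{8}{3} + 2 + 2\right) \left(-64987\right) = \frac{20}{3} \left(-64987\right) = - \frac{1299740}{3}$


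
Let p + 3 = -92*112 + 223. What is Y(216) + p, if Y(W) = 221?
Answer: -9863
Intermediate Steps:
p = -10084 (p = -3 + (-92*112 + 223) = -3 + (-10304 + 223) = -3 - 10081 = -10084)
Y(216) + p = 221 - 10084 = -9863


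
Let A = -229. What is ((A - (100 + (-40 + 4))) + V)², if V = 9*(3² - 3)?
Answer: 57121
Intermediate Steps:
V = 54 (V = 9*(9 - 3) = 9*6 = 54)
((A - (100 + (-40 + 4))) + V)² = ((-229 - (100 + (-40 + 4))) + 54)² = ((-229 - (100 - 36)) + 54)² = ((-229 - 1*64) + 54)² = ((-229 - 64) + 54)² = (-293 + 54)² = (-239)² = 57121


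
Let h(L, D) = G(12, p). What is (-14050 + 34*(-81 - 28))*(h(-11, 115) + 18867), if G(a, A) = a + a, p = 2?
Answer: -335428596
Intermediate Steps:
G(a, A) = 2*a
h(L, D) = 24 (h(L, D) = 2*12 = 24)
(-14050 + 34*(-81 - 28))*(h(-11, 115) + 18867) = (-14050 + 34*(-81 - 28))*(24 + 18867) = (-14050 + 34*(-109))*18891 = (-14050 - 3706)*18891 = -17756*18891 = -335428596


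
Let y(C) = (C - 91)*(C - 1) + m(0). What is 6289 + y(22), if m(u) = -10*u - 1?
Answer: 4839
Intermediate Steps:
m(u) = -1 - 10*u
y(C) = -1 + (-1 + C)*(-91 + C) (y(C) = (C - 91)*(C - 1) + (-1 - 10*0) = (-91 + C)*(-1 + C) + (-1 + 0) = (-1 + C)*(-91 + C) - 1 = -1 + (-1 + C)*(-91 + C))
6289 + y(22) = 6289 + (90 + 22² - 92*22) = 6289 + (90 + 484 - 2024) = 6289 - 1450 = 4839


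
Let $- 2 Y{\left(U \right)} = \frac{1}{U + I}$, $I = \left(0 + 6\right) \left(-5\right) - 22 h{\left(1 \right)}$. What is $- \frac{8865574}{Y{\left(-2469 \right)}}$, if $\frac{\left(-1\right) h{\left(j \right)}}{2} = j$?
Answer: $-43529968340$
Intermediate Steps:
$h{\left(j \right)} = - 2 j$
$I = 14$ ($I = \left(0 + 6\right) \left(-5\right) - 22 \left(\left(-2\right) 1\right) = 6 \left(-5\right) - -44 = -30 + 44 = 14$)
$Y{\left(U \right)} = - \frac{1}{2 \left(14 + U\right)}$ ($Y{\left(U \right)} = - \frac{1}{2 \left(U + 14\right)} = - \frac{1}{2 \left(14 + U\right)}$)
$- \frac{8865574}{Y{\left(-2469 \right)}} = - \frac{8865574}{\left(-1\right) \frac{1}{28 + 2 \left(-2469\right)}} = - \frac{8865574}{\left(-1\right) \frac{1}{28 - 4938}} = - \frac{8865574}{\left(-1\right) \frac{1}{-4910}} = - \frac{8865574}{\left(-1\right) \left(- \frac{1}{4910}\right)} = - 8865574 \frac{1}{\frac{1}{4910}} = \left(-8865574\right) 4910 = -43529968340$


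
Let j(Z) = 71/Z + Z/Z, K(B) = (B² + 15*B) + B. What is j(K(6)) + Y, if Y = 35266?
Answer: 4655315/132 ≈ 35268.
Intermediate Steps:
K(B) = B² + 16*B
j(Z) = 1 + 71/Z (j(Z) = 71/Z + 1 = 1 + 71/Z)
j(K(6)) + Y = (71 + 6*(16 + 6))/((6*(16 + 6))) + 35266 = (71 + 6*22)/((6*22)) + 35266 = (71 + 132)/132 + 35266 = (1/132)*203 + 35266 = 203/132 + 35266 = 4655315/132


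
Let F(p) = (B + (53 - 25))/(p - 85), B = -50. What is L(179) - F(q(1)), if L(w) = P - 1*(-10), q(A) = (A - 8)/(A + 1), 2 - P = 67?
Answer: -9779/177 ≈ -55.249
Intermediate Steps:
P = -65 (P = 2 - 1*67 = 2 - 67 = -65)
q(A) = (-8 + A)/(1 + A)
L(w) = -55 (L(w) = -65 - 1*(-10) = -65 + 10 = -55)
F(p) = -22/(-85 + p) (F(p) = (-50 + (53 - 25))/(p - 85) = (-50 + 28)/(-85 + p) = -22/(-85 + p))
L(179) - F(q(1)) = -55 - (-22)/(-85 + (-8 + 1)/(1 + 1)) = -55 - (-22)/(-85 - 7/2) = -55 - (-22)/(-177/2) = -55 - (-22)*(-2)/177 = -55 - 1*44/177 = -55 - 44/177 = -9779/177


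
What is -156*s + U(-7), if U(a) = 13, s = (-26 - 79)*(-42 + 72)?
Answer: 491413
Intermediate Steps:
s = -3150 (s = -105*30 = -3150)
-156*s + U(-7) = -156*(-3150) + 13 = 491400 + 13 = 491413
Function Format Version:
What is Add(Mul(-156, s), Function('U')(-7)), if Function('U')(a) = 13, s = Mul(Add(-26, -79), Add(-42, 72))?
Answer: 491413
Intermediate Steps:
s = -3150 (s = Mul(-105, 30) = -3150)
Add(Mul(-156, s), Function('U')(-7)) = Add(Mul(-156, -3150), 13) = Add(491400, 13) = 491413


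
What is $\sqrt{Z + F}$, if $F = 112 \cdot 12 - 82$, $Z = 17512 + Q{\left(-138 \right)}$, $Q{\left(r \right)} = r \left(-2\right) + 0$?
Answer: $5 \sqrt{762} \approx 138.02$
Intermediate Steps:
$Q{\left(r \right)} = - 2 r$ ($Q{\left(r \right)} = - 2 r + 0 = - 2 r$)
$Z = 17788$ ($Z = 17512 - -276 = 17512 + 276 = 17788$)
$F = 1262$ ($F = 1344 - 82 = 1262$)
$\sqrt{Z + F} = \sqrt{17788 + 1262} = \sqrt{19050} = 5 \sqrt{762}$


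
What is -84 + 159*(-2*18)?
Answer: -5808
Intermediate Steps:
-84 + 159*(-2*18) = -84 + 159*(-36) = -84 - 5724 = -5808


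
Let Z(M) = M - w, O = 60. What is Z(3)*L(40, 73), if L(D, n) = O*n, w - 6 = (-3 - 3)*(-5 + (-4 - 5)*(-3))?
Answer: 565020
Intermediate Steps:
w = -126 (w = 6 + (-3 - 3)*(-5 + (-4 - 5)*(-3)) = 6 - 6*(-5 - 9*(-3)) = 6 - 6*(-5 + 27) = 6 - 6*22 = 6 - 132 = -126)
L(D, n) = 60*n
Z(M) = 126 + M (Z(M) = M - 1*(-126) = M + 126 = 126 + M)
Z(3)*L(40, 73) = (126 + 3)*(60*73) = 129*4380 = 565020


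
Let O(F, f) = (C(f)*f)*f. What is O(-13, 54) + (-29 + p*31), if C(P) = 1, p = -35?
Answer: 1802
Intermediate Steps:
O(F, f) = f² (O(F, f) = (1*f)*f = f*f = f²)
O(-13, 54) + (-29 + p*31) = 54² + (-29 - 35*31) = 2916 + (-29 - 1085) = 2916 - 1114 = 1802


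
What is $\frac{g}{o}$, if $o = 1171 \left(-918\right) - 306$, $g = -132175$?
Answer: $\frac{7775}{63252} \approx 0.12292$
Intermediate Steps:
$o = -1075284$ ($o = -1074978 - 306 = -1075284$)
$\frac{g}{o} = - \frac{132175}{-1075284} = \left(-132175\right) \left(- \frac{1}{1075284}\right) = \frac{7775}{63252}$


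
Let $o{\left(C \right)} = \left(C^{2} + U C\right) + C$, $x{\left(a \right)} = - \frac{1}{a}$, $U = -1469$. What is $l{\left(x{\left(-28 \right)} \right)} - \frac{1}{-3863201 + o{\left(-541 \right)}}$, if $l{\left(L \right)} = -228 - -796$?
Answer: $\frac{1576956577}{2776332} \approx 568.0$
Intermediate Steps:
$o{\left(C \right)} = C^{2} - 1468 C$ ($o{\left(C \right)} = \left(C^{2} - 1469 C\right) + C = C^{2} - 1468 C$)
$l{\left(L \right)} = 568$ ($l{\left(L \right)} = -228 + 796 = 568$)
$l{\left(x{\left(-28 \right)} \right)} - \frac{1}{-3863201 + o{\left(-541 \right)}} = 568 - \frac{1}{-3863201 - 541 \left(-1468 - 541\right)} = 568 - \frac{1}{-3863201 - -1086869} = 568 - \frac{1}{-3863201 + 1086869} = 568 - \frac{1}{-2776332} = 568 - - \frac{1}{2776332} = 568 + \frac{1}{2776332} = \frac{1576956577}{2776332}$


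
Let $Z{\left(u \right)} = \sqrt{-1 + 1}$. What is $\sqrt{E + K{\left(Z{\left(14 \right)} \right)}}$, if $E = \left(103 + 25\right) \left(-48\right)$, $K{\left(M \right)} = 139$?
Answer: $i \sqrt{6005} \approx 77.492 i$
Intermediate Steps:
$Z{\left(u \right)} = 0$ ($Z{\left(u \right)} = \sqrt{0} = 0$)
$E = -6144$ ($E = 128 \left(-48\right) = -6144$)
$\sqrt{E + K{\left(Z{\left(14 \right)} \right)}} = \sqrt{-6144 + 139} = \sqrt{-6005} = i \sqrt{6005}$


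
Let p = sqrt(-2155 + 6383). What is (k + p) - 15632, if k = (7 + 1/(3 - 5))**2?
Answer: -62359/4 + 2*sqrt(1057) ≈ -15525.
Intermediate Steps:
p = 2*sqrt(1057) (p = sqrt(4228) = 2*sqrt(1057) ≈ 65.023)
k = 169/4 (k = (7 + 1/(-2))**2 = (7 + 1*(-1/2))**2 = (7 - 1/2)**2 = (13/2)**2 = 169/4 ≈ 42.250)
(k + p) - 15632 = (169/4 + 2*sqrt(1057)) - 15632 = -62359/4 + 2*sqrt(1057)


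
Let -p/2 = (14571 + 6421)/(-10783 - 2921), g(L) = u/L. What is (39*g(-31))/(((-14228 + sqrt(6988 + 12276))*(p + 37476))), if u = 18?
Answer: 712897497/16785834246265480 + 200421*sqrt(301)/8392917123132740 ≈ 4.2884e-8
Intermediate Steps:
g(L) = 18/L
p = 5248/1713 (p = -2*(14571 + 6421)/(-10783 - 2921) = -41984/(-13704) = -41984*(-1)/13704 = -2*(-2624/1713) = 5248/1713 ≈ 3.0636)
(39*g(-31))/(((-14228 + sqrt(6988 + 12276))*(p + 37476))) = (39*(18/(-31)))/(((-14228 + sqrt(6988 + 12276))*(5248/1713 + 37476))) = (39*(18*(-1/31)))/(((-14228 + sqrt(19264))*(64201636/1713))) = (39*(-18/31))/(((-14228 + 8*sqrt(301))*(64201636/1713))) = -702/(31*(-913460877008/1713 + 513613088*sqrt(301)/1713))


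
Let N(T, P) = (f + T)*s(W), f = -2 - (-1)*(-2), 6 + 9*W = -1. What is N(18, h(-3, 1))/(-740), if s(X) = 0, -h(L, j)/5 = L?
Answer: 0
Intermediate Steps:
W = -7/9 (W = -⅔ + (⅑)*(-1) = -⅔ - ⅑ = -7/9 ≈ -0.77778)
h(L, j) = -5*L
f = -4 (f = -2 - 1*2 = -2 - 2 = -4)
N(T, P) = 0 (N(T, P) = (-4 + T)*0 = 0)
N(18, h(-3, 1))/(-740) = 0/(-740) = 0*(-1/740) = 0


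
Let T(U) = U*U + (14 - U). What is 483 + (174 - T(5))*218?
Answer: 31003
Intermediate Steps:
T(U) = 14 + U² - U (T(U) = U² + (14 - U) = 14 + U² - U)
483 + (174 - T(5))*218 = 483 + (174 - (14 + 5² - 1*5))*218 = 483 + (174 - (14 + 25 - 5))*218 = 483 + (174 - 1*34)*218 = 483 + (174 - 34)*218 = 483 + 140*218 = 483 + 30520 = 31003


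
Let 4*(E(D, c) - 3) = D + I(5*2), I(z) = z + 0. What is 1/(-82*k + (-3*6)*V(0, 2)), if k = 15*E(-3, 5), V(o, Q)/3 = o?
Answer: -2/11685 ≈ -0.00017116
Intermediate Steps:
V(o, Q) = 3*o
I(z) = z
E(D, c) = 11/2 + D/4 (E(D, c) = 3 + (D + 5*2)/4 = 3 + (D + 10)/4 = 3 + (10 + D)/4 = 3 + (5/2 + D/4) = 11/2 + D/4)
k = 285/4 (k = 15*(11/2 + (1/4)*(-3)) = 15*(11/2 - 3/4) = 15*(19/4) = 285/4 ≈ 71.250)
1/(-82*k + (-3*6)*V(0, 2)) = 1/(-82*285/4 + (-3*6)*(3*0)) = 1/(-11685/2 - 18*0) = 1/(-11685/2 + 0) = 1/(-11685/2) = -2/11685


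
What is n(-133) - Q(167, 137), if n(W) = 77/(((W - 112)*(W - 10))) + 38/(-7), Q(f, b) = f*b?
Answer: -10412414/455 ≈ -22884.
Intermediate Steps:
Q(f, b) = b*f
n(W) = -38/7 + 77/((-112 + W)*(-10 + W)) (n(W) = 77/(((-112 + W)*(-10 + W))) + 38*(-1/7) = 77*(1/((-112 + W)*(-10 + W))) - 38/7 = 77/((-112 + W)*(-10 + W)) - 38/7 = -38/7 + 77/((-112 + W)*(-10 + W)))
n(-133) - Q(167, 137) = (-42021 - 38*(-133)**2 + 4636*(-133))/(7*(1120 + (-133)**2 - 122*(-133))) - 137*167 = (-42021 - 38*17689 - 616588)/(7*(1120 + 17689 + 16226)) - 1*22879 = (1/7)*(-42021 - 672182 - 616588)/35035 - 22879 = (1/7)*(1/35035)*(-1330791) - 22879 = -2469/455 - 22879 = -10412414/455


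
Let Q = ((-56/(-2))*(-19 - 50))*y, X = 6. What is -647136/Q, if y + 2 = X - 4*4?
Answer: -642/23 ≈ -27.913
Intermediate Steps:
y = -12 (y = -2 + (6 - 4*4) = -2 + (6 - 16) = -2 - 10 = -12)
Q = 23184 (Q = ((-56/(-2))*(-19 - 50))*(-12) = (-56*(-1/2)*(-69))*(-12) = (28*(-69))*(-12) = -1932*(-12) = 23184)
-647136/Q = -647136/23184 = -647136*1/23184 = -642/23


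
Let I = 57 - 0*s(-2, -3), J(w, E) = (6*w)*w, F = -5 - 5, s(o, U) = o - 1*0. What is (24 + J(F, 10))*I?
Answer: 35568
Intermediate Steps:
s(o, U) = o (s(o, U) = o + 0 = o)
F = -10
J(w, E) = 6*w²
I = 57 (I = 57 - 0*(-2) = 57 - 1*0 = 57 + 0 = 57)
(24 + J(F, 10))*I = (24 + 6*(-10)²)*57 = (24 + 6*100)*57 = (24 + 600)*57 = 624*57 = 35568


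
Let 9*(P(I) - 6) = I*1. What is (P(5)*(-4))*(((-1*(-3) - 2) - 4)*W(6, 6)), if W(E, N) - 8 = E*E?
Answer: 10384/3 ≈ 3461.3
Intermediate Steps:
W(E, N) = 8 + E² (W(E, N) = 8 + E*E = 8 + E²)
P(I) = 6 + I/9 (P(I) = 6 + (I*1)/9 = 6 + I/9)
(P(5)*(-4))*(((-1*(-3) - 2) - 4)*W(6, 6)) = ((6 + (⅑)*5)*(-4))*(((-1*(-3) - 2) - 4)*(8 + 6²)) = ((6 + 5/9)*(-4))*(((3 - 2) - 4)*(8 + 36)) = ((59/9)*(-4))*((1 - 4)*44) = -(-236)*44/3 = -236/9*(-132) = 10384/3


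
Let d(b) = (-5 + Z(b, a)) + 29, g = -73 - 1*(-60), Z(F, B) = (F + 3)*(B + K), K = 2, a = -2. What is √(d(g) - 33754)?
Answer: I*√33730 ≈ 183.66*I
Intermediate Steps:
Z(F, B) = (2 + B)*(3 + F) (Z(F, B) = (F + 3)*(B + 2) = (3 + F)*(2 + B) = (2 + B)*(3 + F))
g = -13 (g = -73 + 60 = -13)
d(b) = 24 (d(b) = (-5 + (6 + 2*b + 3*(-2) - 2*b)) + 29 = (-5 + (6 + 2*b - 6 - 2*b)) + 29 = (-5 + 0) + 29 = -5 + 29 = 24)
√(d(g) - 33754) = √(24 - 33754) = √(-33730) = I*√33730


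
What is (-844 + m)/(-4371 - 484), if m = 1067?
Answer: -223/4855 ≈ -0.045932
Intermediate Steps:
(-844 + m)/(-4371 - 484) = (-844 + 1067)/(-4371 - 484) = 223/(-4855) = 223*(-1/4855) = -223/4855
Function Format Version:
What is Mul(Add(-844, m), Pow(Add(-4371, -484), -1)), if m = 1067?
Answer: Rational(-223, 4855) ≈ -0.045932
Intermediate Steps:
Mul(Add(-844, m), Pow(Add(-4371, -484), -1)) = Mul(Add(-844, 1067), Pow(Add(-4371, -484), -1)) = Mul(223, Pow(-4855, -1)) = Mul(223, Rational(-1, 4855)) = Rational(-223, 4855)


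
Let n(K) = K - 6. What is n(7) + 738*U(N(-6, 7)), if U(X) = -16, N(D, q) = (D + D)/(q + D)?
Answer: -11807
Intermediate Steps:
N(D, q) = 2*D/(D + q) (N(D, q) = (2*D)/(D + q) = 2*D/(D + q))
n(K) = -6 + K
n(7) + 738*U(N(-6, 7)) = (-6 + 7) + 738*(-16) = 1 - 11808 = -11807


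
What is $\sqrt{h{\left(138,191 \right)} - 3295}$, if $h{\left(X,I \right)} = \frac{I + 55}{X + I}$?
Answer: $\frac{i \sqrt{356573161}}{329} \approx 57.396 i$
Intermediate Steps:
$h{\left(X,I \right)} = \frac{55 + I}{I + X}$
$\sqrt{h{\left(138,191 \right)} - 3295} = \sqrt{\frac{55 + 191}{191 + 138} - 3295} = \sqrt{\frac{1}{329} \cdot 246 - 3295} = \sqrt{\frac{246}{329} - 3295} = \sqrt{- \frac{1083809}{329}} = \frac{i \sqrt{356573161}}{329}$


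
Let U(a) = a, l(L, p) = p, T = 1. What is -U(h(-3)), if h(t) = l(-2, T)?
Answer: -1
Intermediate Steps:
h(t) = 1
-U(h(-3)) = -1*1 = -1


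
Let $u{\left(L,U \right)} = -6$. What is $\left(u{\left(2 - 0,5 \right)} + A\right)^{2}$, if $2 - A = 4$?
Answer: $64$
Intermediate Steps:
$A = -2$ ($A = 2 - 4 = -2$)
$\left(u{\left(2 - 0,5 \right)} + A\right)^{2} = \left(-6 - 2\right)^{2} = \left(-8\right)^{2} = 64$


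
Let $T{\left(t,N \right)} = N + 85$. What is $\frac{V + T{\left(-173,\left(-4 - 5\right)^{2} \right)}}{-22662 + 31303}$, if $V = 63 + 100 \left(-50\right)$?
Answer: $- \frac{4771}{8641} \approx -0.55214$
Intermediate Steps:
$V = -4937$ ($V = 63 - 5000 = -4937$)
$T{\left(t,N \right)} = 85 + N$
$\frac{V + T{\left(-173,\left(-4 - 5\right)^{2} \right)}}{-22662 + 31303} = \frac{-4937 + \left(85 + \left(-4 - 5\right)^{2}\right)}{-22662 + 31303} = \frac{-4937 + \left(85 + \left(-9\right)^{2}\right)}{8641} = \left(-4937 + \left(85 + 81\right)\right) \frac{1}{8641} = \left(-4937 + 166\right) \frac{1}{8641} = \left(-4771\right) \frac{1}{8641} = - \frac{4771}{8641}$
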